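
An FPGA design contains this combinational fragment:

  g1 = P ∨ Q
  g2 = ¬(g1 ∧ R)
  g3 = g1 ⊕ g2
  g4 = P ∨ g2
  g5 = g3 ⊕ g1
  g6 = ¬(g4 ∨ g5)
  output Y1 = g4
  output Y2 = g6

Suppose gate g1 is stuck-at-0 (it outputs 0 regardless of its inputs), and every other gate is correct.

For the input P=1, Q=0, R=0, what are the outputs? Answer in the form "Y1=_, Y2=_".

Propagate with g1 forced: g1=0 [stuck-at-0], g2=1, g3=1, g4=1, g5=1, g6=0.
So the outputs are Y1=1, Y2=0. (Same as the fault-free value — the fault is masked on this input.)

Y1=1, Y2=0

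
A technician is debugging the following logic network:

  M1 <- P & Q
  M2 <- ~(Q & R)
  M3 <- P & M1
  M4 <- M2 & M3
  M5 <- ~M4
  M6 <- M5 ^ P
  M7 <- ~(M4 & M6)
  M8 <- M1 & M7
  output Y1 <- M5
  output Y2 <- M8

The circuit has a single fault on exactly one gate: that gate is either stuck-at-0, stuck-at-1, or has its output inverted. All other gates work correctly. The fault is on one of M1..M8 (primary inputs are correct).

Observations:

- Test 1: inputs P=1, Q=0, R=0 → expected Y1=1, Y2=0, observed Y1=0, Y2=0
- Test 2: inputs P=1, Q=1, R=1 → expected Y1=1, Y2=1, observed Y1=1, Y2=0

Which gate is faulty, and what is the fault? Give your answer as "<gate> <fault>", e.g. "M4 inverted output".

Fault-free values for test 1 (P=1, Q=0, R=0): M1=0, M2=1, M3=0, M4=0, M5=1, M6=0, M7=1, M8=0, giving Y1=1, Y2=0. Observed Y1=0, Y2=0.
Test 1: faults giving observed Y1=0, Y2=0 are {M1 stuck-at-1, M1 inverted output, M3 stuck-at-1, M3 inverted output, M4 stuck-at-1, M4 inverted output, M5 stuck-at-0, M5 inverted output}.
Test 2 (P=1, Q=1, R=1): fault-free M1=1, M2=0, M3=1, M4=0, M5=1, M6=0, M7=1, M8=1 → Y1=1, Y2=1; observed Y1=1, Y2=0. Eliminates M1 stuck-at-1, M3 stuck-at-1, M3 inverted output, M4 stuck-at-1, M4 inverted output, M5 stuck-at-0, M5 inverted output.
Only M1 inverted output is consistent with every test.

M1 inverted output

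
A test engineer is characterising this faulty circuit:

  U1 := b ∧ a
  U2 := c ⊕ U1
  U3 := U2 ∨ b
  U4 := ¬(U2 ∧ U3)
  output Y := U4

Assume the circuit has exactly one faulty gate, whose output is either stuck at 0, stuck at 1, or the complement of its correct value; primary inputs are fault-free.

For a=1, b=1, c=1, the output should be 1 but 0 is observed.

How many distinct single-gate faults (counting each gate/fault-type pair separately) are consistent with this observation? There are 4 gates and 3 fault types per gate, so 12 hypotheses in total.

6

Fault-free: U1=1, U2=0, U3=1, U4=1 → 1. Observed 0.
  U1 stuck-at-0: output 0 ✓
  U1 stuck-at-1: output 1 ✗
  U1 inverted output: output 0 ✓
  U2 stuck-at-0: output 1 ✗
  U2 stuck-at-1: output 0 ✓
  U2 inverted output: output 0 ✓
  U3 stuck-at-0: output 1 ✗
  U3 stuck-at-1: output 1 ✗
  U3 inverted output: output 1 ✗
  U4 stuck-at-0: output 0 ✓
  U4 stuck-at-1: output 1 ✗
  U4 inverted output: output 0 ✓
Consistent faults: {U1 stuck-at-0, U1 inverted output, U2 stuck-at-1, U2 inverted output, U4 stuck-at-0, U4 inverted output} — 6 in all.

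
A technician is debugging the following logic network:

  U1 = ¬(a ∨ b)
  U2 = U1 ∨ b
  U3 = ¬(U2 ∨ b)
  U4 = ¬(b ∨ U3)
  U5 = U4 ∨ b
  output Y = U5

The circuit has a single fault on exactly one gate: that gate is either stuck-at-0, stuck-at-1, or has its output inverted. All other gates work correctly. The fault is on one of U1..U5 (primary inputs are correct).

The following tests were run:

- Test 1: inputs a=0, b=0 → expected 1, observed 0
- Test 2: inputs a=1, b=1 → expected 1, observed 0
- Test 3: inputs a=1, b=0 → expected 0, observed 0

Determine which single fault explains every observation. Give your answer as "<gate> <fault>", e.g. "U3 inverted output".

U5 stuck-at-0

Fault-free values for test 1 (a=0, b=0): U1=1, U2=1, U3=0, U4=1, U5=1, giving Y=1. Observed 0.
Test 1: faults giving observed 0 are {U1 stuck-at-0, U1 inverted output, U2 stuck-at-0, U2 inverted output, U3 stuck-at-1, U3 inverted output, U4 stuck-at-0, U4 inverted output, U5 stuck-at-0, U5 inverted output}.
Test 2 (a=1, b=1): fault-free U1=0, U2=1, U3=0, U4=0, U5=1 → 1; observed 0. Eliminates U1 stuck-at-0, U1 inverted output, U2 stuck-at-0, U2 inverted output, U3 stuck-at-1, U3 inverted output, U4 stuck-at-0, U4 inverted output.
Test 3 (a=1, b=0): fault-free U1=0, U2=0, U3=1, U4=0, U5=0 → 0; observed 0. Eliminates U5 inverted output.
Only U5 stuck-at-0 is consistent with every test.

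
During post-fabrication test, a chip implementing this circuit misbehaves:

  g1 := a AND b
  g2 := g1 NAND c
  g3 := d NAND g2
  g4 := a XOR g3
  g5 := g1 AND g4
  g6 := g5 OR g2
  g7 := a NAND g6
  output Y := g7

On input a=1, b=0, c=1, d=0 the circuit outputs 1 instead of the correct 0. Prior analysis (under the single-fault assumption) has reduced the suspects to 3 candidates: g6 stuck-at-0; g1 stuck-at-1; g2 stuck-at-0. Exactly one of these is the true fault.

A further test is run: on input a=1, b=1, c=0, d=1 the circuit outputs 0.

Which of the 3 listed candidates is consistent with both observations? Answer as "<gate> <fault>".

g1 stuck-at-1

Evaluate each candidate on input a=1, b=1, c=0, d=1:
  g6 stuck-at-0: g1=1, g2=1, g3=0, g4=1, g5=1, g6=0 [stuck-at-0], g7=1 → 1 — eliminated
  g1 stuck-at-1: g1=1 [stuck-at-1], g2=1, g3=0, g4=1, g5=1, g6=1, g7=0 → 0 — matches
  g2 stuck-at-0: g1=1, g2=0 [stuck-at-0], g3=1, g4=0, g5=0, g6=0, g7=1 → 1 — eliminated
Only g1 stuck-at-1 reproduces the observed 0.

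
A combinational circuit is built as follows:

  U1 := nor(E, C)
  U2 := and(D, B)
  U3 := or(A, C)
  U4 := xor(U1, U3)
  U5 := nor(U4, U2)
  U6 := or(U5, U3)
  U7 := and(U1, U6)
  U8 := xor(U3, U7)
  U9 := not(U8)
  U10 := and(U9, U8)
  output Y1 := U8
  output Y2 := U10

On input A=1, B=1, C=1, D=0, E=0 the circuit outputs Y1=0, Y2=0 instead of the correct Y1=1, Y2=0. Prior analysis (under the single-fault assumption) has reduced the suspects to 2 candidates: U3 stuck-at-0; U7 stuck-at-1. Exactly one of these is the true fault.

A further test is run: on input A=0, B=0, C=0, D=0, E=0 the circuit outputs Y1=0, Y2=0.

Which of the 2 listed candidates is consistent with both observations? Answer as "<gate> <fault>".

Evaluate each candidate on input A=0, B=0, C=0, D=0, E=0:
  U3 stuck-at-0: U1=1, U2=0, U3=0 [stuck-at-0], U4=1, U5=0, U6=0, U7=0, U8=0, U9=1, U10=0 → Y1=0, Y2=0 — matches
  U7 stuck-at-1: U1=1, U2=0, U3=0, U4=1, U5=0, U6=0, U7=1 [stuck-at-1], U8=1, U9=0, U10=0 → Y1=1, Y2=0 — eliminated
Only U3 stuck-at-0 reproduces the observed Y1=0, Y2=0.

U3 stuck-at-0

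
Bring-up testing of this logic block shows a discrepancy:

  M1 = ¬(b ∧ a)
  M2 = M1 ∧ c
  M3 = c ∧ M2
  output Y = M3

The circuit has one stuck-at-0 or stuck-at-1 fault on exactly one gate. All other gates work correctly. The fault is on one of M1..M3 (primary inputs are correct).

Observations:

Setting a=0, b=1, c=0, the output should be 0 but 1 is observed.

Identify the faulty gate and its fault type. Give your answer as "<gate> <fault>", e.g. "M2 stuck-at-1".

M3 stuck-at-1

Fault-free values for test 1 (a=0, b=1, c=0): M1=1, M2=0, M3=0, giving Y=0. Observed 1.
Test 1: faults giving observed 1 are {M3 stuck-at-1}.
Only M3 stuck-at-1 is consistent with every test.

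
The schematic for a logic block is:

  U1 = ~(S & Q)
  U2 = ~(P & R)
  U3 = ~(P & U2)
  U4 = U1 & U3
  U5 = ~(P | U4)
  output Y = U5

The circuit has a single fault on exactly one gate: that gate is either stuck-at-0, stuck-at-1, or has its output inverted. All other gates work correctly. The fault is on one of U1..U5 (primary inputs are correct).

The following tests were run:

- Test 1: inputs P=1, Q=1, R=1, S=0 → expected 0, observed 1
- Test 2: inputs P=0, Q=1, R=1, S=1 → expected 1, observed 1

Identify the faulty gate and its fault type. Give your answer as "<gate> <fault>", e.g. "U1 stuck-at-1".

U5 stuck-at-1

Fault-free values for test 1 (P=1, Q=1, R=1, S=0): U1=1, U2=0, U3=1, U4=1, U5=0, giving Y=0. Observed 1.
Test 1: faults giving observed 1 are {U5 stuck-at-1, U5 inverted output}.
Test 2 (P=0, Q=1, R=1, S=1): fault-free U1=0, U2=1, U3=1, U4=0, U5=1 → 1; observed 1. Eliminates U5 inverted output.
Only U5 stuck-at-1 is consistent with every test.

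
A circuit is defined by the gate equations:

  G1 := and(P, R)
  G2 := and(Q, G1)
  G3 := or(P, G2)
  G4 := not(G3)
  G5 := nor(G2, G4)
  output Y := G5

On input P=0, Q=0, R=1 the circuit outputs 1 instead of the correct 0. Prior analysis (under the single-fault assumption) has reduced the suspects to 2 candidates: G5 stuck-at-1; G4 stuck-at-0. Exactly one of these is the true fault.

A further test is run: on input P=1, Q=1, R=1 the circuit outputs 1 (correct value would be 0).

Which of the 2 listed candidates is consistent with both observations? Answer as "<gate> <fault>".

G5 stuck-at-1

Evaluate each candidate on input P=1, Q=1, R=1:
  G5 stuck-at-1: G1=1, G2=1, G3=1, G4=0, G5=1 [stuck-at-1] → 1 — matches
  G4 stuck-at-0: G1=1, G2=1, G3=1, G4=0 [stuck-at-0], G5=0 → 0 — eliminated
Only G5 stuck-at-1 reproduces the observed 1.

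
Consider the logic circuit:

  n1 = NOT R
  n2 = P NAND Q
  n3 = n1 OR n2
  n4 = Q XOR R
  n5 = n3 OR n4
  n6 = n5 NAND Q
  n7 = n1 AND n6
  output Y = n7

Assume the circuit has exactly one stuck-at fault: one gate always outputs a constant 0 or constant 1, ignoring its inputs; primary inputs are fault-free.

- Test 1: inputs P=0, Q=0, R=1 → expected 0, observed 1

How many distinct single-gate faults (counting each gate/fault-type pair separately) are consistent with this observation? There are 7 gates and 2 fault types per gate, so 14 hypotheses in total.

Fault-free: n1=0, n2=1, n3=1, n4=1, n5=1, n6=1, n7=0 → 0. Observed 1.
  n1 stuck-at-0: output 0 ✗
  n1 stuck-at-1: output 1 ✓
  n2 stuck-at-0: output 0 ✗
  n2 stuck-at-1: output 0 ✗
  n3 stuck-at-0: output 0 ✗
  n3 stuck-at-1: output 0 ✗
  n4 stuck-at-0: output 0 ✗
  n4 stuck-at-1: output 0 ✗
  n5 stuck-at-0: output 0 ✗
  n5 stuck-at-1: output 0 ✗
  n6 stuck-at-0: output 0 ✗
  n6 stuck-at-1: output 0 ✗
  n7 stuck-at-0: output 0 ✗
  n7 stuck-at-1: output 1 ✓
Consistent faults: {n1 stuck-at-1, n7 stuck-at-1} — 2 in all.

2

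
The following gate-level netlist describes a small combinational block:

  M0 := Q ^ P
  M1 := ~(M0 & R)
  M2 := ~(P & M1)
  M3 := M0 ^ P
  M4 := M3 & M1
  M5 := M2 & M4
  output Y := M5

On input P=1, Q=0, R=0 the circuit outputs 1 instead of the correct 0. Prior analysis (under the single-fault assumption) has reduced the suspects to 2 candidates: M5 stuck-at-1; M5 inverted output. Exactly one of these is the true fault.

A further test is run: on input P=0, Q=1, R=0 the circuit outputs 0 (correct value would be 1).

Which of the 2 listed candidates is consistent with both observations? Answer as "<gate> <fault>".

Evaluate each candidate on input P=0, Q=1, R=0:
  M5 stuck-at-1: M0=1, M1=1, M2=1, M3=1, M4=1, M5=1 [stuck-at-1] → 1 — eliminated
  M5 inverted output: M0=1, M1=1, M2=1, M3=1, M4=1, M5=0 [inverted output] → 0 — matches
Only M5 inverted output reproduces the observed 0.

M5 inverted output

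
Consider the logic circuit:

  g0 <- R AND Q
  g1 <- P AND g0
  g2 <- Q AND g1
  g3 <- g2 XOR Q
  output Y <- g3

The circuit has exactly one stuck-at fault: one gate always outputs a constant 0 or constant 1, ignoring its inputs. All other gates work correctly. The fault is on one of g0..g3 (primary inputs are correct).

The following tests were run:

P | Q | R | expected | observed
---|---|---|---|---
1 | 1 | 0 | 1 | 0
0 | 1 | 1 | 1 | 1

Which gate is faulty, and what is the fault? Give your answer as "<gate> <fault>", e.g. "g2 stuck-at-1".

g0 stuck-at-1

Fault-free values for test 1 (P=1, Q=1, R=0): g0=0, g1=0, g2=0, g3=1, giving Y=1. Observed 0.
Test 1: faults giving observed 0 are {g0 stuck-at-1, g1 stuck-at-1, g2 stuck-at-1, g3 stuck-at-0}.
Test 2 (P=0, Q=1, R=1): fault-free g0=1, g1=0, g2=0, g3=1 → 1; observed 1. Eliminates g1 stuck-at-1, g2 stuck-at-1, g3 stuck-at-0.
Only g0 stuck-at-1 is consistent with every test.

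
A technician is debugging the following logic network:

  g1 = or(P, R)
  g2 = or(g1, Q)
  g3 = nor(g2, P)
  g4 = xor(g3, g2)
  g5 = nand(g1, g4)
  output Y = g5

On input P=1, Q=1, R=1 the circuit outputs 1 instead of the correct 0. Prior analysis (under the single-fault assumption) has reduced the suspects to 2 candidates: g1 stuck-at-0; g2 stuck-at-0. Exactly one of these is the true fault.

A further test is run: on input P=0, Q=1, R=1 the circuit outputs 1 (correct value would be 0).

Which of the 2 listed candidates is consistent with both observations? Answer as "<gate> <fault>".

Evaluate each candidate on input P=0, Q=1, R=1:
  g1 stuck-at-0: g1=0 [stuck-at-0], g2=1, g3=0, g4=1, g5=1 → 1 — matches
  g2 stuck-at-0: g1=1, g2=0 [stuck-at-0], g3=1, g4=1, g5=0 → 0 — eliminated
Only g1 stuck-at-0 reproduces the observed 1.

g1 stuck-at-0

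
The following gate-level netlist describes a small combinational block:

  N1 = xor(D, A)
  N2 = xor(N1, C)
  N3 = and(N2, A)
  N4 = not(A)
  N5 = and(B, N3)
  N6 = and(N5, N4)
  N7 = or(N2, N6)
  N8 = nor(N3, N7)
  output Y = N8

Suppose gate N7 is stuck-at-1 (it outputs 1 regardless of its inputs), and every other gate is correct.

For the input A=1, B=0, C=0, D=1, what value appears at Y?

0

Propagate with N7 forced: N1=0, N2=0, N3=0, N4=0, N5=0, N6=0, N7=1 [stuck-at-1], N8=0.
So Y = 0. (Without the fault it would be 1.)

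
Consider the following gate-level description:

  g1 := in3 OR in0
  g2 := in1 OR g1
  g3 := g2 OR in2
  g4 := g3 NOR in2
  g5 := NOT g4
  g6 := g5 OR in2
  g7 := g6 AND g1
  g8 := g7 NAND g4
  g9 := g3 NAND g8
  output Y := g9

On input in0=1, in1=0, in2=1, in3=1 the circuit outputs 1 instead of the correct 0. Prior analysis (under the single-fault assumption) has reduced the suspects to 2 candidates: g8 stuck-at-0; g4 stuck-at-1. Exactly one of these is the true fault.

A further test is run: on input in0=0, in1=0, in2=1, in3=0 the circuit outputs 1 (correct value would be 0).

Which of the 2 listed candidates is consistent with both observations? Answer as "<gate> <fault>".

g8 stuck-at-0

Evaluate each candidate on input in0=0, in1=0, in2=1, in3=0:
  g8 stuck-at-0: g1=0, g2=0, g3=1, g4=0, g5=1, g6=1, g7=0, g8=0 [stuck-at-0], g9=1 → 1 — matches
  g4 stuck-at-1: g1=0, g2=0, g3=1, g4=1 [stuck-at-1], g5=0, g6=1, g7=0, g8=1, g9=0 → 0 — eliminated
Only g8 stuck-at-0 reproduces the observed 1.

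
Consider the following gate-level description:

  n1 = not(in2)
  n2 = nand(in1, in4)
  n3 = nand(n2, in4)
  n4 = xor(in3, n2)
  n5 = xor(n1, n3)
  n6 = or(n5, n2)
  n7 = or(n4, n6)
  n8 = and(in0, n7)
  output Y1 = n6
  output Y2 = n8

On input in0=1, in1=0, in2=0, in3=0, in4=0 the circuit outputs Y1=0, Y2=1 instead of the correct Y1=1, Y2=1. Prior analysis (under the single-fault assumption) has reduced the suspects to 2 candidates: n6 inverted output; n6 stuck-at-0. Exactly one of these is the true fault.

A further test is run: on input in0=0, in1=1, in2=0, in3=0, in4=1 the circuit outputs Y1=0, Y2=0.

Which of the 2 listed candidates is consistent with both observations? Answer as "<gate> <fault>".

n6 stuck-at-0

Evaluate each candidate on input in0=0, in1=1, in2=0, in3=0, in4=1:
  n6 inverted output: n1=1, n2=0, n3=1, n4=0, n5=0, n6=1 [inverted output], n7=1, n8=0 → Y1=1, Y2=0 — eliminated
  n6 stuck-at-0: n1=1, n2=0, n3=1, n4=0, n5=0, n6=0 [stuck-at-0], n7=0, n8=0 → Y1=0, Y2=0 — matches
Only n6 stuck-at-0 reproduces the observed Y1=0, Y2=0.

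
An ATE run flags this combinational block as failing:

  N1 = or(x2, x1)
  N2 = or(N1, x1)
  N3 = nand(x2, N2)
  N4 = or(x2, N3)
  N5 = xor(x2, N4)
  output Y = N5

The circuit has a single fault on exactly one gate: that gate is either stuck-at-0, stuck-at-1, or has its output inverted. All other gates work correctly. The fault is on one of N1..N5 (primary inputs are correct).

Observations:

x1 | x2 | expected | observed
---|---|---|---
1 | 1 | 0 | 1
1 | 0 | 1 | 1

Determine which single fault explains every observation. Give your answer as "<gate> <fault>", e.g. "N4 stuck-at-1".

N5 stuck-at-1

Fault-free values for test 1 (x1=1, x2=1): N1=1, N2=1, N3=0, N4=1, N5=0, giving Y=0. Observed 1.
Test 1: faults giving observed 1 are {N4 stuck-at-0, N4 inverted output, N5 stuck-at-1, N5 inverted output}.
Test 2 (x1=1, x2=0): fault-free N1=1, N2=1, N3=1, N4=1, N5=1 → 1; observed 1. Eliminates N4 stuck-at-0, N4 inverted output, N5 inverted output.
Only N5 stuck-at-1 is consistent with every test.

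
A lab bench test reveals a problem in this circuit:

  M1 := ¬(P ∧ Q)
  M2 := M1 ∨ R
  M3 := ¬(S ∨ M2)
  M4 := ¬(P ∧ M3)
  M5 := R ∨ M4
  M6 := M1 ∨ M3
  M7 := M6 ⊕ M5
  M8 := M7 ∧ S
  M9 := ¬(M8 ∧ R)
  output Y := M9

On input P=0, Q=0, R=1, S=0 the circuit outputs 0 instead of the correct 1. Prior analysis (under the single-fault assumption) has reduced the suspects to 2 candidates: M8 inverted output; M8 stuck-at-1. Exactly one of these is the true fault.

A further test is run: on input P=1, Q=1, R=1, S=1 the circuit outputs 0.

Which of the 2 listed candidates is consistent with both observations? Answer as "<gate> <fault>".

Evaluate each candidate on input P=1, Q=1, R=1, S=1:
  M8 inverted output: M1=0, M2=1, M3=0, M4=1, M5=1, M6=0, M7=1, M8=0 [inverted output], M9=1 → 1 — eliminated
  M8 stuck-at-1: M1=0, M2=1, M3=0, M4=1, M5=1, M6=0, M7=1, M8=1 [stuck-at-1], M9=0 → 0 — matches
Only M8 stuck-at-1 reproduces the observed 0.

M8 stuck-at-1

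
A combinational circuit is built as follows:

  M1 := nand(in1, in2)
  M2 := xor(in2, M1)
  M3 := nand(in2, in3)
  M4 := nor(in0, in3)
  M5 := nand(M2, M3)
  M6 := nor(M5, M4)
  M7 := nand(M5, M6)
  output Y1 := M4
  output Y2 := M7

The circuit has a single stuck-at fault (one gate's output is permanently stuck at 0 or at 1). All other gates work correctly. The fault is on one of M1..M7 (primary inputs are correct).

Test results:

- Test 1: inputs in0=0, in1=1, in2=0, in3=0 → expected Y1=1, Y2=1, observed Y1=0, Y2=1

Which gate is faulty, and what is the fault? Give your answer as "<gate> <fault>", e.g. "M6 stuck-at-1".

M4 stuck-at-0

Fault-free values for test 1 (in0=0, in1=1, in2=0, in3=0): M1=1, M2=1, M3=1, M4=1, M5=0, M6=0, M7=1, giving Y1=1, Y2=1. Observed Y1=0, Y2=1.
Test 1: faults giving observed Y1=0, Y2=1 are {M4 stuck-at-0}.
Only M4 stuck-at-0 is consistent with every test.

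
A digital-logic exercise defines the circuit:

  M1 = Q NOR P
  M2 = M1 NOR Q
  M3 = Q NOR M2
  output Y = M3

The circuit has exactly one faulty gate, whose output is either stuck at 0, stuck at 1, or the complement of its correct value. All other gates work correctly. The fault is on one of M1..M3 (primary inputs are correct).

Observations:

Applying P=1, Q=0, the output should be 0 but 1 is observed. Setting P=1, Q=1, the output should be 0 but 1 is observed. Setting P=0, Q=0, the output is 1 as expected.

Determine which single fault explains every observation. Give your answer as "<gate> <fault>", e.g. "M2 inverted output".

Fault-free values for test 1 (P=1, Q=0): M1=0, M2=1, M3=0, giving Y=0. Observed 1.
Test 1: faults giving observed 1 are {M1 stuck-at-1, M1 inverted output, M2 stuck-at-0, M2 inverted output, M3 stuck-at-1, M3 inverted output}.
Test 2 (P=1, Q=1): fault-free M1=0, M2=0, M3=0 → 0; observed 1. Eliminates M1 stuck-at-1, M1 inverted output, M2 stuck-at-0, M2 inverted output.
Test 3 (P=0, Q=0): fault-free M1=1, M2=0, M3=1 → 1; observed 1. Eliminates M3 inverted output.
Only M3 stuck-at-1 is consistent with every test.

M3 stuck-at-1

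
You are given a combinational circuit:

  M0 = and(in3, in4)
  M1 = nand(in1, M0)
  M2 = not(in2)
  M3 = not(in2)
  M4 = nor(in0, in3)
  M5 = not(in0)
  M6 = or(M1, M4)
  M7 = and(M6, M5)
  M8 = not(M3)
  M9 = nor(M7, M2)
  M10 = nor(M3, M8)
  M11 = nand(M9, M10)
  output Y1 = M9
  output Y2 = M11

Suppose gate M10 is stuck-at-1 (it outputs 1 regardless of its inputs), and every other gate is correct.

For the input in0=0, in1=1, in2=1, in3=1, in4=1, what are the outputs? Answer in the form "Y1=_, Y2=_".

Propagate with M10 forced: M0=1, M1=0, M2=0, M3=0, M4=0, M5=1, M6=0, M7=0, M8=1, M9=1, M10=1 [stuck-at-1], M11=0.
So the outputs are Y1=1, Y2=0. (Without the fault they would be Y1=1, Y2=1.)

Y1=1, Y2=0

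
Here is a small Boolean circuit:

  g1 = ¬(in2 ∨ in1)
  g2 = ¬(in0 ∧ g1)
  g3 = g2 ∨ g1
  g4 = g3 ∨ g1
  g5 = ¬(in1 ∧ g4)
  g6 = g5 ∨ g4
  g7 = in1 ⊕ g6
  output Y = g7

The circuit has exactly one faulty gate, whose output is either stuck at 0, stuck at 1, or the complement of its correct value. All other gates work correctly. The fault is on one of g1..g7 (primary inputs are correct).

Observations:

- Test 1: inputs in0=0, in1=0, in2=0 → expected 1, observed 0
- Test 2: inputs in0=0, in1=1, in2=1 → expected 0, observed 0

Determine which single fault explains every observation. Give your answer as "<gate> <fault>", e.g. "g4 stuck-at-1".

Fault-free values for test 1 (in0=0, in1=0, in2=0): g1=1, g2=1, g3=1, g4=1, g5=1, g6=1, g7=1, giving Y=1. Observed 0.
Test 1: faults giving observed 0 are {g6 stuck-at-0, g6 inverted output, g7 stuck-at-0, g7 inverted output}.
Test 2 (in0=0, in1=1, in2=1): fault-free g1=0, g2=1, g3=1, g4=1, g5=0, g6=1, g7=0 → 0; observed 0. Eliminates g6 stuck-at-0, g6 inverted output, g7 inverted output.
Only g7 stuck-at-0 is consistent with every test.

g7 stuck-at-0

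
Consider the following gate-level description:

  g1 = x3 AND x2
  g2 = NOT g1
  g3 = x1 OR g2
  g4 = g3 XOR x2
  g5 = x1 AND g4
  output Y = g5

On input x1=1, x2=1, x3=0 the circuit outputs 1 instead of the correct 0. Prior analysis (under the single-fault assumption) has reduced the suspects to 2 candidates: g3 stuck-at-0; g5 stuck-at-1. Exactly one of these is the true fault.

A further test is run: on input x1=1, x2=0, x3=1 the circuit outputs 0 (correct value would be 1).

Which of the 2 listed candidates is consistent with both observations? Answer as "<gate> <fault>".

g3 stuck-at-0

Evaluate each candidate on input x1=1, x2=0, x3=1:
  g3 stuck-at-0: g1=0, g2=1, g3=0 [stuck-at-0], g4=0, g5=0 → 0 — matches
  g5 stuck-at-1: g1=0, g2=1, g3=1, g4=1, g5=1 [stuck-at-1] → 1 — eliminated
Only g3 stuck-at-0 reproduces the observed 0.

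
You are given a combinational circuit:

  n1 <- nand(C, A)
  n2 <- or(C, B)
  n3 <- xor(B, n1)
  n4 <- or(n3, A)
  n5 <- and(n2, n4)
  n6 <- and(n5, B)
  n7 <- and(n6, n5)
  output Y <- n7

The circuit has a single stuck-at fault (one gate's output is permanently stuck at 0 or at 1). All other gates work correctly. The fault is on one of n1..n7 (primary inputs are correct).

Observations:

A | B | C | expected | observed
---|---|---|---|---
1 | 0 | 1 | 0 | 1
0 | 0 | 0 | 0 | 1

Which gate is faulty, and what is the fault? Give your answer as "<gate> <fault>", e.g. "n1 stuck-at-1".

n7 stuck-at-1

Fault-free values for test 1 (A=1, B=0, C=1): n1=0, n2=1, n3=0, n4=1, n5=1, n6=0, n7=0, giving Y=0. Observed 1.
Test 1: faults giving observed 1 are {n6 stuck-at-1, n7 stuck-at-1}.
Test 2 (A=0, B=0, C=0): fault-free n1=1, n2=0, n3=1, n4=1, n5=0, n6=0, n7=0 → 0; observed 1. Eliminates n6 stuck-at-1.
Only n7 stuck-at-1 is consistent with every test.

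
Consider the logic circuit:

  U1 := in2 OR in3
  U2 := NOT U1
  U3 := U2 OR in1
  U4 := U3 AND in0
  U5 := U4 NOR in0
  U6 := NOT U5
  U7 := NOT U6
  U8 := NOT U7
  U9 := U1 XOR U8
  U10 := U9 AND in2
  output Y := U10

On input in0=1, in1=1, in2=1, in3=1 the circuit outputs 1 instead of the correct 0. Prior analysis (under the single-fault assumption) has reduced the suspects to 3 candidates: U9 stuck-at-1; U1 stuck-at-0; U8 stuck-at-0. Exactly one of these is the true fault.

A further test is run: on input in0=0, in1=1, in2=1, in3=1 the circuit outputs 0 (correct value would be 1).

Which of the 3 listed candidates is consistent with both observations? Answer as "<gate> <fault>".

U1 stuck-at-0

Evaluate each candidate on input in0=0, in1=1, in2=1, in3=1:
  U9 stuck-at-1: U1=1, U2=0, U3=1, U4=0, U5=1, U6=0, U7=1, U8=0, U9=1 [stuck-at-1], U10=1 → 1 — eliminated
  U1 stuck-at-0: U1=0 [stuck-at-0], U2=1, U3=1, U4=0, U5=1, U6=0, U7=1, U8=0, U9=0, U10=0 → 0 — matches
  U8 stuck-at-0: U1=1, U2=0, U3=1, U4=0, U5=1, U6=0, U7=1, U8=0 [stuck-at-0], U9=1, U10=1 → 1 — eliminated
Only U1 stuck-at-0 reproduces the observed 0.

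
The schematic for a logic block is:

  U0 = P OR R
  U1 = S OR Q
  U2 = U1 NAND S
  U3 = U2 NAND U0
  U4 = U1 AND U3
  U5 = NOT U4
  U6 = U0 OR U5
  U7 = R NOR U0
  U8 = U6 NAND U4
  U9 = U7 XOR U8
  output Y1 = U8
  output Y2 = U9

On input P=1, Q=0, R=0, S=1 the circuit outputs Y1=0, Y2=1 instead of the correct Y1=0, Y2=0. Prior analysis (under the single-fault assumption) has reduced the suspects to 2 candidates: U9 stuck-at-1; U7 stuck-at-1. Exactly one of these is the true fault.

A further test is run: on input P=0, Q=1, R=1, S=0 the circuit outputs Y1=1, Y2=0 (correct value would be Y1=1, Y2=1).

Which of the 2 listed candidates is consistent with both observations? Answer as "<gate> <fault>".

Evaluate each candidate on input P=0, Q=1, R=1, S=0:
  U9 stuck-at-1: U0=1, U1=1, U2=1, U3=0, U4=0, U5=1, U6=1, U7=0, U8=1, U9=1 [stuck-at-1] → Y1=1, Y2=1 — eliminated
  U7 stuck-at-1: U0=1, U1=1, U2=1, U3=0, U4=0, U5=1, U6=1, U7=1 [stuck-at-1], U8=1, U9=0 → Y1=1, Y2=0 — matches
Only U7 stuck-at-1 reproduces the observed Y1=1, Y2=0.

U7 stuck-at-1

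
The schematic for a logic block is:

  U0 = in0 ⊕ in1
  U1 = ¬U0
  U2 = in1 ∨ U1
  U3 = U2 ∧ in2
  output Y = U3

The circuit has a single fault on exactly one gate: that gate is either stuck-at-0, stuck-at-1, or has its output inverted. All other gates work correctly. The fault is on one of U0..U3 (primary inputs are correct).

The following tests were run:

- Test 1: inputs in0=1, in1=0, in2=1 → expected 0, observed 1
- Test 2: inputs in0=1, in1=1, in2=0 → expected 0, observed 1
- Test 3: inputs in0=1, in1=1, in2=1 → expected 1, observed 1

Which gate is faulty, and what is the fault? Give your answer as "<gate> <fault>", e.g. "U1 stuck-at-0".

U3 stuck-at-1

Fault-free values for test 1 (in0=1, in1=0, in2=1): U0=1, U1=0, U2=0, U3=0, giving Y=0. Observed 1.
Test 1: faults giving observed 1 are {U0 stuck-at-0, U0 inverted output, U1 stuck-at-1, U1 inverted output, U2 stuck-at-1, U2 inverted output, U3 stuck-at-1, U3 inverted output}.
Test 2 (in0=1, in1=1, in2=0): fault-free U0=0, U1=1, U2=1, U3=0 → 0; observed 1. Eliminates U0 stuck-at-0, U0 inverted output, U1 stuck-at-1, U1 inverted output, U2 stuck-at-1, U2 inverted output.
Test 3 (in0=1, in1=1, in2=1): fault-free U0=0, U1=1, U2=1, U3=1 → 1; observed 1. Eliminates U3 inverted output.
Only U3 stuck-at-1 is consistent with every test.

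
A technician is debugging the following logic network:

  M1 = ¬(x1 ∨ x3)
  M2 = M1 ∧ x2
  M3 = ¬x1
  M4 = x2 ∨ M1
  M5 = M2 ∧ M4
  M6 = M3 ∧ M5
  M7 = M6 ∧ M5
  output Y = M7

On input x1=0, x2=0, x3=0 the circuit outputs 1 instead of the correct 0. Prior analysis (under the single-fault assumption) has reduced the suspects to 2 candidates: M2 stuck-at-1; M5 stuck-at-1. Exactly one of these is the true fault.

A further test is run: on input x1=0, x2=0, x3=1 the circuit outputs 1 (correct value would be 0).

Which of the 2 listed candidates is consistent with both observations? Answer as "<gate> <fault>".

M5 stuck-at-1

Evaluate each candidate on input x1=0, x2=0, x3=1:
  M2 stuck-at-1: M1=0, M2=1 [stuck-at-1], M3=1, M4=0, M5=0, M6=0, M7=0 → 0 — eliminated
  M5 stuck-at-1: M1=0, M2=0, M3=1, M4=0, M5=1 [stuck-at-1], M6=1, M7=1 → 1 — matches
Only M5 stuck-at-1 reproduces the observed 1.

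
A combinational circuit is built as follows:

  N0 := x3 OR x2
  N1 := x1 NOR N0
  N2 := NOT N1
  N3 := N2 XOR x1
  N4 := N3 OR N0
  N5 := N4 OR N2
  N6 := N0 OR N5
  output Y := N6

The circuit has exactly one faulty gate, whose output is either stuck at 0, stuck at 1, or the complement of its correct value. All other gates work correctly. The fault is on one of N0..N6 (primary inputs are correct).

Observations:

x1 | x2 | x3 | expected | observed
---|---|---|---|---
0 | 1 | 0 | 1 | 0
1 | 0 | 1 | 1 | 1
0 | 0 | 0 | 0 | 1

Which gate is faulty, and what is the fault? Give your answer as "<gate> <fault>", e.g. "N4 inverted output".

Fault-free values for test 1 (x1=0, x2=1, x3=0): N0=1, N1=0, N2=1, N3=1, N4=1, N5=1, N6=1, giving Y=1. Observed 0.
Test 1: faults giving observed 0 are {N0 stuck-at-0, N0 inverted output, N6 stuck-at-0, N6 inverted output}.
Test 2 (x1=1, x2=0, x3=1): fault-free N0=1, N1=0, N2=1, N3=0, N4=1, N5=1, N6=1 → 1; observed 1. Eliminates N6 stuck-at-0, N6 inverted output.
Test 3 (x1=0, x2=0, x3=0): fault-free N0=0, N1=1, N2=0, N3=0, N4=0, N5=0, N6=0 → 0; observed 1. Eliminates N0 stuck-at-0.
Only N0 inverted output is consistent with every test.

N0 inverted output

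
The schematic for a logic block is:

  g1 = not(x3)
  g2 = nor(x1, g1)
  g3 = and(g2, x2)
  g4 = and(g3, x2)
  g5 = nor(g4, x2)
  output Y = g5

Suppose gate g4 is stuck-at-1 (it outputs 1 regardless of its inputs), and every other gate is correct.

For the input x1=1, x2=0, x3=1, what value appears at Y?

Propagate with g4 forced: g1=0, g2=0, g3=0, g4=1 [stuck-at-1], g5=0.
So Y = 0. (Without the fault it would be 1.)

0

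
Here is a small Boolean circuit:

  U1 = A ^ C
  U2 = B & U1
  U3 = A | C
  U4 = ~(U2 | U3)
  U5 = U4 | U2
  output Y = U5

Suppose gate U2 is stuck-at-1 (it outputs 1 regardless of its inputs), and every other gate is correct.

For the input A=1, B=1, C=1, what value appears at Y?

Propagate with U2 forced: U1=0, U2=1 [stuck-at-1], U3=1, U4=0, U5=1.
So Y = 1. (Without the fault it would be 0.)

1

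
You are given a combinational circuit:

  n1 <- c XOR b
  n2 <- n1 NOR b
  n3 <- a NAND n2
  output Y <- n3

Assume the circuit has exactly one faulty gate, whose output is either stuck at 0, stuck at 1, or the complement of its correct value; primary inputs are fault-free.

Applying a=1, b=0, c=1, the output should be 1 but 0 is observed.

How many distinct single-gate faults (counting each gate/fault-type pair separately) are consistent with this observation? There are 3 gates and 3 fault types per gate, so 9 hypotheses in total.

Fault-free: n1=1, n2=0, n3=1 → 1. Observed 0.
  n1 stuck-at-0: output 0 ✓
  n1 stuck-at-1: output 1 ✗
  n1 inverted output: output 0 ✓
  n2 stuck-at-0: output 1 ✗
  n2 stuck-at-1: output 0 ✓
  n2 inverted output: output 0 ✓
  n3 stuck-at-0: output 0 ✓
  n3 stuck-at-1: output 1 ✗
  n3 inverted output: output 0 ✓
Consistent faults: {n1 stuck-at-0, n1 inverted output, n2 stuck-at-1, n2 inverted output, n3 stuck-at-0, n3 inverted output} — 6 in all.

6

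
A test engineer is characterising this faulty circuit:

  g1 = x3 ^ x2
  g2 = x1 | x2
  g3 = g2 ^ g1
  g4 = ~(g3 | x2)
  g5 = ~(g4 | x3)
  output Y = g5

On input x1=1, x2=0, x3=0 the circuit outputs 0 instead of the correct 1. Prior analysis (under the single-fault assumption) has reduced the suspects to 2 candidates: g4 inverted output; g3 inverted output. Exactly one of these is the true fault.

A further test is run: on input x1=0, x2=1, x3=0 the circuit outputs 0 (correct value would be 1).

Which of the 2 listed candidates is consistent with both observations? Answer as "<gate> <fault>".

Evaluate each candidate on input x1=0, x2=1, x3=0:
  g4 inverted output: g1=1, g2=1, g3=0, g4=1 [inverted output], g5=0 → 0 — matches
  g3 inverted output: g1=1, g2=1, g3=1 [inverted output], g4=0, g5=1 → 1 — eliminated
Only g4 inverted output reproduces the observed 0.

g4 inverted output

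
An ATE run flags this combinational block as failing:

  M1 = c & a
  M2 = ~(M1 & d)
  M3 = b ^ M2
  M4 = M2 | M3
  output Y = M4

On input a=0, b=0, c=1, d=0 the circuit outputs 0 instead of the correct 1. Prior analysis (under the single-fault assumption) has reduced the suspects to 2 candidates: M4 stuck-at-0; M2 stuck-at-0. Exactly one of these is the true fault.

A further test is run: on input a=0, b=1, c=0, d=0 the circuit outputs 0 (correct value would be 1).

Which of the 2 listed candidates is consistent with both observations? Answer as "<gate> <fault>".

Evaluate each candidate on input a=0, b=1, c=0, d=0:
  M4 stuck-at-0: M1=0, M2=1, M3=0, M4=0 [stuck-at-0] → 0 — matches
  M2 stuck-at-0: M1=0, M2=0 [stuck-at-0], M3=1, M4=1 → 1 — eliminated
Only M4 stuck-at-0 reproduces the observed 0.

M4 stuck-at-0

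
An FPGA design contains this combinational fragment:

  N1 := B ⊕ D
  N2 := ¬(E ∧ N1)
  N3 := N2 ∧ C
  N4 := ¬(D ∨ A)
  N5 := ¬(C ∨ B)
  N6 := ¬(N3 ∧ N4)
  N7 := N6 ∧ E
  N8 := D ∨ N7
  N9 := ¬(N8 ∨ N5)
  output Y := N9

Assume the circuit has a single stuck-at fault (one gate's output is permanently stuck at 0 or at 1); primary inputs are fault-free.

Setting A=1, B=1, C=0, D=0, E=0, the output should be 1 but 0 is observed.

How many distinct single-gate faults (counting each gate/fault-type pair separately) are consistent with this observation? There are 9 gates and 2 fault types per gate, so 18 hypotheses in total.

Fault-free: N1=1, N2=1, N3=0, N4=0, N5=0, N6=1, N7=0, N8=0, N9=1 → 1. Observed 0.
  N1: none of the 2 fault types match ✗
  N2: none of the 2 fault types match ✗
  N3: none of the 2 fault types match ✗
  N4: none of the 2 fault types match ✗
  N5: stuck-at-1 ✓; others ✗
  N6: none of the 2 fault types match ✗
  N7: stuck-at-1 ✓; others ✗
  N8: stuck-at-1 ✓; others ✗
  N9: stuck-at-0 ✓; others ✗
Consistent faults: {N5 stuck-at-1, N7 stuck-at-1, N8 stuck-at-1, N9 stuck-at-0} — 4 in all.

4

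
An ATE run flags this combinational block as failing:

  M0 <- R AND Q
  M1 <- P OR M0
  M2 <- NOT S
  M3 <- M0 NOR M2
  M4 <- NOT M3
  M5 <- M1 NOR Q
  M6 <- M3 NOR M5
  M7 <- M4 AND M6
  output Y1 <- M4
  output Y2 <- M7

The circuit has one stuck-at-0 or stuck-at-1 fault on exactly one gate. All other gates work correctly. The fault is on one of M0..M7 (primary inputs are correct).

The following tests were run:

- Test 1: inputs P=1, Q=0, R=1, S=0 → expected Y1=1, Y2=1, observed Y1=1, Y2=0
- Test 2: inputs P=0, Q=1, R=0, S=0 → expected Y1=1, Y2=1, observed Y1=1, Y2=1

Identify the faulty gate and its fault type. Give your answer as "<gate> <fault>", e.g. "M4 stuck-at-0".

Fault-free values for test 1 (P=1, Q=0, R=1, S=0): M0=0, M1=1, M2=1, M3=0, M4=1, M5=0, M6=1, M7=1, giving Y1=1, Y2=1. Observed Y1=1, Y2=0.
Test 1: faults giving observed Y1=1, Y2=0 are {M1 stuck-at-0, M5 stuck-at-1, M6 stuck-at-0, M7 stuck-at-0}.
Test 2 (P=0, Q=1, R=0, S=0): fault-free M0=0, M1=0, M2=1, M3=0, M4=1, M5=0, M6=1, M7=1 → Y1=1, Y2=1; observed Y1=1, Y2=1. Eliminates M5 stuck-at-1, M6 stuck-at-0, M7 stuck-at-0.
Only M1 stuck-at-0 is consistent with every test.

M1 stuck-at-0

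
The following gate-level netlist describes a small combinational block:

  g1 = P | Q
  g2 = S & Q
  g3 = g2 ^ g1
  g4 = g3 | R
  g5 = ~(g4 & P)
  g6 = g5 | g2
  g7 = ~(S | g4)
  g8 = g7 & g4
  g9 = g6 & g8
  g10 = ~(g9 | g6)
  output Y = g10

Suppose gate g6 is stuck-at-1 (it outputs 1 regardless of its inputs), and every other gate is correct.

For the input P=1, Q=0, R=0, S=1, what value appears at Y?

Propagate with g6 forced: g1=1, g2=0, g3=1, g4=1, g5=0, g6=1 [stuck-at-1], g7=0, g8=0, g9=0, g10=0.
So Y = 0. (Without the fault it would be 1.)

0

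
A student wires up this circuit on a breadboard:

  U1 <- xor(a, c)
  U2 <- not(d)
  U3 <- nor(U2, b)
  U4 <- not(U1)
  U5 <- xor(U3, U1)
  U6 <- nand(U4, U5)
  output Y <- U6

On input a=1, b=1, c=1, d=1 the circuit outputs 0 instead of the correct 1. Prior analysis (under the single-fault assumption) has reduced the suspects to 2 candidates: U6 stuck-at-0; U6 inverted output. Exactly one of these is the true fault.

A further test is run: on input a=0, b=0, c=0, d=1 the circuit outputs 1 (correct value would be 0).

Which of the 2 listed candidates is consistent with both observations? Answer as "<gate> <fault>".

U6 inverted output

Evaluate each candidate on input a=0, b=0, c=0, d=1:
  U6 stuck-at-0: U1=0, U2=0, U3=1, U4=1, U5=1, U6=0 [stuck-at-0] → 0 — eliminated
  U6 inverted output: U1=0, U2=0, U3=1, U4=1, U5=1, U6=1 [inverted output] → 1 — matches
Only U6 inverted output reproduces the observed 1.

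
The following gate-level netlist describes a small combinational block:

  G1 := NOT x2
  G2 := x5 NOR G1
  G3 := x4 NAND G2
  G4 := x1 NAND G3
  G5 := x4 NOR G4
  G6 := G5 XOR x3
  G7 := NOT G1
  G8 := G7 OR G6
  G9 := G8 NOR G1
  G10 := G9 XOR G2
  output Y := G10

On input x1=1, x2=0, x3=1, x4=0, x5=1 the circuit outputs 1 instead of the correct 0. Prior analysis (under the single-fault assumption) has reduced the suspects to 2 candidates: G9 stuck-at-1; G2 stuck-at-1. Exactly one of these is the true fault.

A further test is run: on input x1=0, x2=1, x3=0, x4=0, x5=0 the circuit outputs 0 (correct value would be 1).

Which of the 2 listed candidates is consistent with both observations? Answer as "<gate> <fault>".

G9 stuck-at-1

Evaluate each candidate on input x1=0, x2=1, x3=0, x4=0, x5=0:
  G9 stuck-at-1: G1=0, G2=1, G3=1, G4=1, G5=0, G6=0, G7=1, G8=1, G9=1 [stuck-at-1], G10=0 → 0 — matches
  G2 stuck-at-1: G1=0, G2=1 [stuck-at-1], G3=1, G4=1, G5=0, G6=0, G7=1, G8=1, G9=0, G10=1 → 1 — eliminated
Only G9 stuck-at-1 reproduces the observed 0.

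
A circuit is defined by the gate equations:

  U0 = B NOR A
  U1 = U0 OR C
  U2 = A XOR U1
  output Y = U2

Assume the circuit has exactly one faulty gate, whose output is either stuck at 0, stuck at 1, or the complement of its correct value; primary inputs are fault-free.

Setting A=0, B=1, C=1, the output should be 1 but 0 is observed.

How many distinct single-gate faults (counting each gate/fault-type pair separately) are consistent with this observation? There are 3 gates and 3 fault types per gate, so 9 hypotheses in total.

Fault-free: U0=0, U1=1, U2=1 → 1. Observed 0.
  U0 stuck-at-0: output 1 ✗
  U0 stuck-at-1: output 1 ✗
  U0 inverted output: output 1 ✗
  U1 stuck-at-0: output 0 ✓
  U1 stuck-at-1: output 1 ✗
  U1 inverted output: output 0 ✓
  U2 stuck-at-0: output 0 ✓
  U2 stuck-at-1: output 1 ✗
  U2 inverted output: output 0 ✓
Consistent faults: {U1 stuck-at-0, U1 inverted output, U2 stuck-at-0, U2 inverted output} — 4 in all.

4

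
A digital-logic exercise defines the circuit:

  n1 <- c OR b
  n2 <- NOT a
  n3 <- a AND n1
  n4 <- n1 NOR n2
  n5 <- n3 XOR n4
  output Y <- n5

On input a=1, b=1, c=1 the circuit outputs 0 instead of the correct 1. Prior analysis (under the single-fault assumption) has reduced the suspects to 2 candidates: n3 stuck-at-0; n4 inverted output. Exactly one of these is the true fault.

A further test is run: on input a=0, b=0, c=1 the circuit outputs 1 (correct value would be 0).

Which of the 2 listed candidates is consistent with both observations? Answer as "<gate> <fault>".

Evaluate each candidate on input a=0, b=0, c=1:
  n3 stuck-at-0: n1=1, n2=1, n3=0 [stuck-at-0], n4=0, n5=0 → 0 — eliminated
  n4 inverted output: n1=1, n2=1, n3=0, n4=1 [inverted output], n5=1 → 1 — matches
Only n4 inverted output reproduces the observed 1.

n4 inverted output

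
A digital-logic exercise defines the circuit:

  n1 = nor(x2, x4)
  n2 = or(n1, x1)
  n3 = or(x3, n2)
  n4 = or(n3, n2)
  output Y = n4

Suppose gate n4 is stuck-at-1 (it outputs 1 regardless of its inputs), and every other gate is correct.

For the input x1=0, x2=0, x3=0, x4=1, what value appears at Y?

1

Propagate with n4 forced: n1=0, n2=0, n3=0, n4=1 [stuck-at-1].
So Y = 1. (Without the fault it would be 0.)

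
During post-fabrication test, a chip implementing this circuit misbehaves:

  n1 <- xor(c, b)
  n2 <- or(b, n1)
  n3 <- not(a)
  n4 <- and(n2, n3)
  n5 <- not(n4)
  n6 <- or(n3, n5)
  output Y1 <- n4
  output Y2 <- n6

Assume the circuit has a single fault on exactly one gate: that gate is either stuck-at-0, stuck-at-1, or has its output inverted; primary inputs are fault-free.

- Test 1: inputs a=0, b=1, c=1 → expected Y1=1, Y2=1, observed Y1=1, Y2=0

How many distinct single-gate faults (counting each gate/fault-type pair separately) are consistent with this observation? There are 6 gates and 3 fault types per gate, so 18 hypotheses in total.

2

Fault-free: n1=0, n2=1, n3=1, n4=1, n5=0, n6=1 → Y1=1, Y2=1. Observed Y1=1, Y2=0.
  n1: none of the 3 fault types match ✗
  n2: none of the 3 fault types match ✗
  n3: none of the 3 fault types match ✗
  n4: none of the 3 fault types match ✗
  n5: none of the 3 fault types match ✗
  n6: stuck-at-0, inverted output ✓; others ✗
Consistent faults: {n6 stuck-at-0, n6 inverted output} — 2 in all.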